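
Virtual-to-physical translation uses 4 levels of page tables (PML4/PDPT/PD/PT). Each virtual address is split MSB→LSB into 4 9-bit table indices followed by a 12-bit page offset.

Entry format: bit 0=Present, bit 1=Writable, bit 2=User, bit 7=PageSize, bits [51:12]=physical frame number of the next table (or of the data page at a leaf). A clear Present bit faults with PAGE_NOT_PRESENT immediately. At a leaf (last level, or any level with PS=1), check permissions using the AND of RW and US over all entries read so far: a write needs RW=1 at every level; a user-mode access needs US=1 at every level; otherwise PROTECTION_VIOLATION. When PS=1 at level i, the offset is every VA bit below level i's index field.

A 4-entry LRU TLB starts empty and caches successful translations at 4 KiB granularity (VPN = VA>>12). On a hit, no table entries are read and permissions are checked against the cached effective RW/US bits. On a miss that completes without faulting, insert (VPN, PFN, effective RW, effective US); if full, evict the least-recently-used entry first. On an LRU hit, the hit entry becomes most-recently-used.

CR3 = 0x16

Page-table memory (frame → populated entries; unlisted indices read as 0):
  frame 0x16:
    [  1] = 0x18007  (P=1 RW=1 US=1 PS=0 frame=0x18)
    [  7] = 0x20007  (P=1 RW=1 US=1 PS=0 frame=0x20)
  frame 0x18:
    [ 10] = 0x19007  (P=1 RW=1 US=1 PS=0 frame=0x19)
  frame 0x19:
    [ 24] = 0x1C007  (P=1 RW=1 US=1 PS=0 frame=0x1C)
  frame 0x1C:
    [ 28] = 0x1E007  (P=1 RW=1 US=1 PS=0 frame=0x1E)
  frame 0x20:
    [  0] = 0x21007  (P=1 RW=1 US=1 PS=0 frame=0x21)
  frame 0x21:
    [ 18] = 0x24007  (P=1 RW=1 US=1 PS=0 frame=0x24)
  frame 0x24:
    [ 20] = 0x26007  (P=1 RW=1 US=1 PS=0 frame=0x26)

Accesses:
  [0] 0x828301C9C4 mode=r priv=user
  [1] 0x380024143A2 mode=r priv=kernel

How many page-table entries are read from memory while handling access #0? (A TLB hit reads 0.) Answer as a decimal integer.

Per-access translation:
#0 VA=0x828301C9C4 (r,user):
  [0] read 0x16 idx=1: raw=0x18007 flags P=1 W=1 U=1 S=0
  [1] read 0x18 idx=10: raw=0x19007 flags P=1 W=1 U=1 S=0
  [2] read 0x19 idx=24: raw=0x1C007 flags P=1 W=1 U=1 S=0
  [3] read 0x1C idx=28: raw=0x1E007 flags P=1 W=1 U=1 S=0
  ✓ 0x1E9C4  — 4 lookups
#1 VA=0x380024143A2 (r,kernel):
  [0] read 0x16 idx=7: raw=0x20007 flags P=1 W=1 U=1 S=0
  [1] read 0x20 idx=0: raw=0x21007 flags P=1 W=1 U=1 S=0
  [2] read 0x21 idx=18: raw=0x24007 flags P=1 W=1 U=1 S=0
  [3] read 0x24 idx=20: raw=0x26007 flags P=1 W=1 U=1 S=0
  ✓ 0x263A2  — 4 lookups

Entries read for #0: 4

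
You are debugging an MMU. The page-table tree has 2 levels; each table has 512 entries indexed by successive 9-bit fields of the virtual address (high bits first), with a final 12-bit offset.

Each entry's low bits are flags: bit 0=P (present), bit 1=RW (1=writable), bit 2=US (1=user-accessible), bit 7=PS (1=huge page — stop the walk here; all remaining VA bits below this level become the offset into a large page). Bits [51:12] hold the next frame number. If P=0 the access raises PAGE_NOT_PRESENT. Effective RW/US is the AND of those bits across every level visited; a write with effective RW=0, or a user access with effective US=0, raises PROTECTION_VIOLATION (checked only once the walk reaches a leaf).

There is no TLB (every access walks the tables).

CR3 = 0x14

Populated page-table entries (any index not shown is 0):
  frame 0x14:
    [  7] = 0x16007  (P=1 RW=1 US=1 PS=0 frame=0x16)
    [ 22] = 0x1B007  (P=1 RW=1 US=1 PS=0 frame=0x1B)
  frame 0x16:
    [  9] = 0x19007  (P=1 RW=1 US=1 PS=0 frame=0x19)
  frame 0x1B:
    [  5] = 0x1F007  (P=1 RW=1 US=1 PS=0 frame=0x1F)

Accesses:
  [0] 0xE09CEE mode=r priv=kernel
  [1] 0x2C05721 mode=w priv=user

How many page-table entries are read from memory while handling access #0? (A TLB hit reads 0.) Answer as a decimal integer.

Walk each access:
#0 VA=0xE09CEE (r,kernel):
  L0: frame=0x14 idx=7 entry=0x16007 [P=1 RW=1 US=1 PS=0]
  L1: frame=0x16 idx=9 entry=0x19007 [P=1 RW=1 US=1 PS=0]
  ⇒ phys 0x19CEE  [2 reads]
#1 VA=0x2C05721 (w,user):
  L0: frame=0x14 idx=22 entry=0x1B007 [P=1 RW=1 US=1 PS=0]
  L1: frame=0x1B idx=5 entry=0x1F007 [P=1 RW=1 US=1 PS=0]
  ⇒ phys 0x1F721  [2 reads]

Entries read for #0: 2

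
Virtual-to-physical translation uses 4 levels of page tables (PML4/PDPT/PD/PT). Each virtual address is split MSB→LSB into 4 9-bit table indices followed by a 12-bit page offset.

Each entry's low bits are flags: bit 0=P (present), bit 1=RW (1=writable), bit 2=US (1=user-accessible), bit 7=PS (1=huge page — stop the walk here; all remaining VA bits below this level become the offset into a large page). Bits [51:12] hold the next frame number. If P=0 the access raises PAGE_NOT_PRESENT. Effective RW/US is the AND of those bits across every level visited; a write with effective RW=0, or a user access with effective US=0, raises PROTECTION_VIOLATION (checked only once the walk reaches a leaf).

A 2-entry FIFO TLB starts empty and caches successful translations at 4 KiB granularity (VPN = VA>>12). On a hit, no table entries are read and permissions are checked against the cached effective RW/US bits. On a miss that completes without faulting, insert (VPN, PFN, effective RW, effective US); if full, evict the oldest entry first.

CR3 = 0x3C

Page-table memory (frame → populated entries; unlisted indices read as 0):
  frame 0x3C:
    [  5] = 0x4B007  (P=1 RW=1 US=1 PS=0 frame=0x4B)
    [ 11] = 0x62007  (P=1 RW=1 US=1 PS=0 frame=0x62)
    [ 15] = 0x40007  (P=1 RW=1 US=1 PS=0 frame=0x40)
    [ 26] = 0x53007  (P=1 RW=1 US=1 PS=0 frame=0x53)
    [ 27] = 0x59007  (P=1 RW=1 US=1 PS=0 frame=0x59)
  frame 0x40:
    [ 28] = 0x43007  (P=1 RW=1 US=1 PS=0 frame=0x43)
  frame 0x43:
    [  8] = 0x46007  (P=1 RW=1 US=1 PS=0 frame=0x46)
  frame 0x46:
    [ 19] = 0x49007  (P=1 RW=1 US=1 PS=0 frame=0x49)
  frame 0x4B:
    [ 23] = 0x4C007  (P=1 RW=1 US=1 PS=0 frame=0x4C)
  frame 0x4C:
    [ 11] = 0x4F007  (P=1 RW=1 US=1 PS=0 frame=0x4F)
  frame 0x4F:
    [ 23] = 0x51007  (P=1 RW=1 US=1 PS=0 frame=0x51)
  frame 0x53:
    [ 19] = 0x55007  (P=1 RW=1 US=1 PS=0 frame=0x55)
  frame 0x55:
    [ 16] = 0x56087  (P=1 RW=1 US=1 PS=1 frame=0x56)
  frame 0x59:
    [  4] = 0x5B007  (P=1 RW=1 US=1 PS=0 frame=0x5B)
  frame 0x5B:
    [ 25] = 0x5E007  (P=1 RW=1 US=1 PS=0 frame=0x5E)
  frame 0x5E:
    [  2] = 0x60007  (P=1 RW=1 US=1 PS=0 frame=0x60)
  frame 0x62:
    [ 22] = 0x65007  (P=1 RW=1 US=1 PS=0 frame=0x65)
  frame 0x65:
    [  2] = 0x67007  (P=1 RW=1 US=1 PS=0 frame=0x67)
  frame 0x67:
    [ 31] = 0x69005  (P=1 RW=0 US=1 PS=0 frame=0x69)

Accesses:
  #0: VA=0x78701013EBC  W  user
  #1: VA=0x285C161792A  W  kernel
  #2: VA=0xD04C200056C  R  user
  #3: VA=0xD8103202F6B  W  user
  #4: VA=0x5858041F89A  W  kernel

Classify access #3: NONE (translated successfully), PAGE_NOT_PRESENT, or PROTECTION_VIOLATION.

Per-access translation:
#0 VA=0x78701013EBC (w,user):
  L0 @0x3C[15] → 0x40007  P=1,RW=1,US=1,PS=0
  L1 @0x40[28] → 0x43007  P=1,RW=1,US=1,PS=0
  L2 @0x43[8] → 0x46007  P=1,RW=1,US=1,PS=0
  L3 @0x46[19] → 0x49007  P=1,RW=1,US=1,PS=0
  ✓ 0x49EBC  — 4 lookups
#1 VA=0x285C161792A (w,kernel):
  L0 @0x3C[5] → 0x4B007  P=1,RW=1,US=1,PS=0
  L1 @0x4B[23] → 0x4C007  P=1,RW=1,US=1,PS=0
  L2 @0x4C[11] → 0x4F007  P=1,RW=1,US=1,PS=0
  L3 @0x4F[23] → 0x51007  P=1,RW=1,US=1,PS=0
  ✓ 0x5192A  — 4 lookups
#2 VA=0xD04C200056C (r,user):
  L0 @0x3C[26] → 0x53007  P=1,RW=1,US=1,PS=0
  L1 @0x53[19] → 0x55007  P=1,RW=1,US=1,PS=0
  L2 @0x55[16] → 0x56087  P=1,RW=1,US=1,PS=1
  ✓ 0x5656C (huge @L2)  — 3 lookups
#3 VA=0xD8103202F6B (w,user):
  L0 @0x3C[27] → 0x59007  P=1,RW=1,US=1,PS=0
  L1 @0x59[4] → 0x5B007  P=1,RW=1,US=1,PS=0
  L2 @0x5B[25] → 0x5E007  P=1,RW=1,US=1,PS=0
  L3 @0x5E[2] → 0x60007  P=1,RW=1,US=1,PS=0
  ✓ 0x60F6B  — 4 lookups
#4 VA=0x5858041F89A (w,kernel):
  L0 @0x3C[11] → 0x62007  P=1,RW=1,US=1,PS=0
  L1 @0x62[22] → 0x65007  P=1,RW=1,US=1,PS=0
  L2 @0x65[2] → 0x67007  P=1,RW=1,US=1,PS=0
  L3 @0x67[31] → 0x69005  P=1,RW=0,US=1,PS=0
  ⇒ fault: PROTECTION_VIOLATION  — 4 lookups

Access #3 fault: NONE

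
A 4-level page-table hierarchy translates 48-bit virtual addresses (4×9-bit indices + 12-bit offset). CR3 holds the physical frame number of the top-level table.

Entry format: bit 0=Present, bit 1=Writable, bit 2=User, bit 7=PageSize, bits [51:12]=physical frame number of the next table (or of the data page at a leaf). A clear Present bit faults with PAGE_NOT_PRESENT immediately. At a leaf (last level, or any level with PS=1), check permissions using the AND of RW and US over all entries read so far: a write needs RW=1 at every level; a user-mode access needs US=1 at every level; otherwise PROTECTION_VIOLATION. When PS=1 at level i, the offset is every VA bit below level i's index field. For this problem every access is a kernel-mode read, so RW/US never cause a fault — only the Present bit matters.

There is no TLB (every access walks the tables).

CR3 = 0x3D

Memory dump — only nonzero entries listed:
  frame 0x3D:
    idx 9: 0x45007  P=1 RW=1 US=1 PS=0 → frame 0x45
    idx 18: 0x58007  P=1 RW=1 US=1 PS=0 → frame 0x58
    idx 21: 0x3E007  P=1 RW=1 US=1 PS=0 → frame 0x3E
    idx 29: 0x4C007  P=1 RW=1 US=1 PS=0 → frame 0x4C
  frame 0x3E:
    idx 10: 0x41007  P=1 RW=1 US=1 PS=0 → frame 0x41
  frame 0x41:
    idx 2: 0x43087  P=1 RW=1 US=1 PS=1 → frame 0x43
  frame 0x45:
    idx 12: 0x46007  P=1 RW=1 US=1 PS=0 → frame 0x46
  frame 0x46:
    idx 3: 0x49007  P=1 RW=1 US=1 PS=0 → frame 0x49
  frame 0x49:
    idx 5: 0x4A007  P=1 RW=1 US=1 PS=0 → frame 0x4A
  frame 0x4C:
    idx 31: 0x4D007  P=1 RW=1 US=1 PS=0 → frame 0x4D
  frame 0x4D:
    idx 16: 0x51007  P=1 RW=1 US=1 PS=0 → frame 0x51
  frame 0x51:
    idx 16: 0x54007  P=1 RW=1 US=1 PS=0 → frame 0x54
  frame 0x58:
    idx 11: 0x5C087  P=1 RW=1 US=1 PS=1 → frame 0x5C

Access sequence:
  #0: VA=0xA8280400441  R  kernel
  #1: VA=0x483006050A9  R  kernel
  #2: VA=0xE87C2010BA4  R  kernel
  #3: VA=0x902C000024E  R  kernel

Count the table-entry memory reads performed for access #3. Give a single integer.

Walk each access:
#0 VA=0xA8280400441 (r,kernel):
  lvl0: tbl 0x3D, slot 21 ⇒ 0x3E007 (P1/RW1/US1/PS0)
  lvl1: tbl 0x3E, slot 10 ⇒ 0x41007 (P1/RW1/US1/PS0)
  lvl2: tbl 0x41, slot 2 ⇒ 0x43087 (P1/RW1/US1/PS1)
  ⇒ phys 0x43441 (huge @L2)  [3 reads]
#1 VA=0x483006050A9 (r,kernel):
  lvl0: tbl 0x3D, slot 9 ⇒ 0x45007 (P1/RW1/US1/PS0)
  lvl1: tbl 0x45, slot 12 ⇒ 0x46007 (P1/RW1/US1/PS0)
  lvl2: tbl 0x46, slot 3 ⇒ 0x49007 (P1/RW1/US1/PS0)
  lvl3: tbl 0x49, slot 5 ⇒ 0x4A007 (P1/RW1/US1/PS0)
  ⇒ phys 0x4A0A9  [4 reads]
#2 VA=0xE87C2010BA4 (r,kernel):
  lvl0: tbl 0x3D, slot 29 ⇒ 0x4C007 (P1/RW1/US1/PS0)
  lvl1: tbl 0x4C, slot 31 ⇒ 0x4D007 (P1/RW1/US1/PS0)
  lvl2: tbl 0x4D, slot 16 ⇒ 0x51007 (P1/RW1/US1/PS0)
  lvl3: tbl 0x51, slot 16 ⇒ 0x54007 (P1/RW1/US1/PS0)
  ⇒ phys 0x54BA4  [4 reads]
#3 VA=0x902C000024E (r,kernel):
  lvl0: tbl 0x3D, slot 18 ⇒ 0x58007 (P1/RW1/US1/PS0)
  lvl1: tbl 0x58, slot 11 ⇒ 0x5C087 (P1/RW1/US1/PS1)
  ⇒ phys 0x5C24E (huge @L1)  [2 reads]

Entries read for #3: 2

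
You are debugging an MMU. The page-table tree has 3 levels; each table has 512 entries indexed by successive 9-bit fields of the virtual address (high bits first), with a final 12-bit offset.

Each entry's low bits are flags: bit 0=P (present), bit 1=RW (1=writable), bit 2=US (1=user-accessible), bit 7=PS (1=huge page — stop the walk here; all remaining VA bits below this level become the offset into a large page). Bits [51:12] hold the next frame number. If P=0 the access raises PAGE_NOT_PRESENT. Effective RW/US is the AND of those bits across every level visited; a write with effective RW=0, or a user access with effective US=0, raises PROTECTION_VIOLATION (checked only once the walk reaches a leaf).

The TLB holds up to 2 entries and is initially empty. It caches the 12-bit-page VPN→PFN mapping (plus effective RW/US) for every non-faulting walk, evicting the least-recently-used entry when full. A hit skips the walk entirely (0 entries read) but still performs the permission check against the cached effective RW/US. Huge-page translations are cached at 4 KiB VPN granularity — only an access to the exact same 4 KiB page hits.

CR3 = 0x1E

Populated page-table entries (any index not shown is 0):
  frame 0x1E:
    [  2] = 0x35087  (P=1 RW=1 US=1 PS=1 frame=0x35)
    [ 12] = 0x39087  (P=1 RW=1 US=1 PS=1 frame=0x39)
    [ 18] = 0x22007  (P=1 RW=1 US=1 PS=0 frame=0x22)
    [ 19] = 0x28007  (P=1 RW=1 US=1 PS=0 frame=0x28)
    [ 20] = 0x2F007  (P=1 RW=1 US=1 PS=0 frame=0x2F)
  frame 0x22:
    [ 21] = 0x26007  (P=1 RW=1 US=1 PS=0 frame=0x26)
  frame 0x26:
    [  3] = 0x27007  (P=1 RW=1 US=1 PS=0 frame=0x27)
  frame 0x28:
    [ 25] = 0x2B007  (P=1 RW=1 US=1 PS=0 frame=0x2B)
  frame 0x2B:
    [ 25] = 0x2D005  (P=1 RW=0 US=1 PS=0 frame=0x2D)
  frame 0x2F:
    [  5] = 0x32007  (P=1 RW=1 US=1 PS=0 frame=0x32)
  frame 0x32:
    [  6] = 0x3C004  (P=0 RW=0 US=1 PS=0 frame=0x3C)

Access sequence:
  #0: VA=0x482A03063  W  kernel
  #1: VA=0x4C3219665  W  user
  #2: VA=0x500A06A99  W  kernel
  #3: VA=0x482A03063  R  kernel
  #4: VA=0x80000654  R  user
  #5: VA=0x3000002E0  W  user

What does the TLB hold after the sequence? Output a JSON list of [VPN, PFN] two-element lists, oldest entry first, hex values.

Trace:
#0 VA=0x482A03063 (w,kernel):
  L0 @0x1E[18] → 0x22007  P=1,RW=1,US=1,PS=0
  L1 @0x22[21] → 0x26007  P=1,RW=1,US=1,PS=0
  L2 @0x26[3] → 0x27007  P=1,RW=1,US=1,PS=0
  ⇒ phys 0x27063  [3 reads]
#1 VA=0x4C3219665 (w,user):
  L0 @0x1E[19] → 0x28007  P=1,RW=1,US=1,PS=0
  L1 @0x28[25] → 0x2B007  P=1,RW=1,US=1,PS=0
  L2 @0x2B[25] → 0x2D005  P=1,RW=0,US=1,PS=0
  ⇒ fault: PROTECTION_VIOLATION  — 3 lookups
#2 VA=0x500A06A99 (w,kernel):
  L0 @0x1E[20] → 0x2F007  P=1,RW=1,US=1,PS=0
  L1 @0x2F[5] → 0x32007  P=1,RW=1,US=1,PS=0
  L2 @0x32[6] → 0x3C004  P=0,RW=0,US=1,PS=0
  ⇒ fault: PAGE_NOT_PRESENT  — 3 lookups
#3 VA=0x482A03063 (r,kernel):
  TLB hit vpn=0x482A03 → PA=0x27063
#4 VA=0x80000654 (r,user):
  L0 @0x1E[2] → 0x35087  P=1,RW=1,US=1,PS=1
  ⇒ phys 0x35654 (huge @L0)  [1 reads]
#5 VA=0x3000002E0 (w,user):
  L0 @0x1E[12] → 0x39087  P=1,RW=1,US=1,PS=1
  ⇒ phys 0x392E0 (huge @L0)  [1 reads]

TLB: [["0x80000", "0x35"], ["0x300000", "0x39"]]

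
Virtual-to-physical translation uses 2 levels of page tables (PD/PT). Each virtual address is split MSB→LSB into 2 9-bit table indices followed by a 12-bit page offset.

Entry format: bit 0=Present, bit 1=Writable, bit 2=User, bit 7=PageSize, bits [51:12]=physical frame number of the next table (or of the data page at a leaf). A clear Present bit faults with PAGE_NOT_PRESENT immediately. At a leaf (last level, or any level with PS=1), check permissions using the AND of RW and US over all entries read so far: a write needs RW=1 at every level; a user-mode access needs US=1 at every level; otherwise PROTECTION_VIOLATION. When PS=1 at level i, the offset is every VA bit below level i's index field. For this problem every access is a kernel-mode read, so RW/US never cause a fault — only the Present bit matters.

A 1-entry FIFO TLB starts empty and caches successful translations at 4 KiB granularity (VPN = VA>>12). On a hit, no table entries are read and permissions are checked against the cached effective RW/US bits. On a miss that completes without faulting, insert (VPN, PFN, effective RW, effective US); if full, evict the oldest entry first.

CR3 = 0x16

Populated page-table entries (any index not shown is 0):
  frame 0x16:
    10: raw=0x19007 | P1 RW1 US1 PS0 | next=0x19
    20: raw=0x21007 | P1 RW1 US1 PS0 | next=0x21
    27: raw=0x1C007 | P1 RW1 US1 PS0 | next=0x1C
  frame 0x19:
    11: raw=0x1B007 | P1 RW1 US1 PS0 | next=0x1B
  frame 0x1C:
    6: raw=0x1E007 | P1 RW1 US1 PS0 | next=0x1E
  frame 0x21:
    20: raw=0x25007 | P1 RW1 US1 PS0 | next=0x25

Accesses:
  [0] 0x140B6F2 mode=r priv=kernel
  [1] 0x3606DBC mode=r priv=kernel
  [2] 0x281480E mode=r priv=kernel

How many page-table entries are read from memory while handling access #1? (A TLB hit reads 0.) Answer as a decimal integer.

Walk each access:
#0 VA=0x140B6F2 (r,kernel):
  [0] read 0x16 idx=10: raw=0x19007 flags P=1 W=1 U=1 S=0
  [1] read 0x19 idx=11: raw=0x1B007 flags P=1 W=1 U=1 S=0
  ⇒ phys 0x1B6F2  [2 reads]
#1 VA=0x3606DBC (r,kernel):
  [0] read 0x16 idx=27: raw=0x1C007 flags P=1 W=1 U=1 S=0
  [1] read 0x1C idx=6: raw=0x1E007 flags P=1 W=1 U=1 S=0
  ⇒ phys 0x1EDBC  [2 reads]
#2 VA=0x281480E (r,kernel):
  [0] read 0x16 idx=20: raw=0x21007 flags P=1 W=1 U=1 S=0
  [1] read 0x21 idx=20: raw=0x25007 flags P=1 W=1 U=1 S=0
  ⇒ phys 0x2580E  [2 reads]

Entries read for #1: 2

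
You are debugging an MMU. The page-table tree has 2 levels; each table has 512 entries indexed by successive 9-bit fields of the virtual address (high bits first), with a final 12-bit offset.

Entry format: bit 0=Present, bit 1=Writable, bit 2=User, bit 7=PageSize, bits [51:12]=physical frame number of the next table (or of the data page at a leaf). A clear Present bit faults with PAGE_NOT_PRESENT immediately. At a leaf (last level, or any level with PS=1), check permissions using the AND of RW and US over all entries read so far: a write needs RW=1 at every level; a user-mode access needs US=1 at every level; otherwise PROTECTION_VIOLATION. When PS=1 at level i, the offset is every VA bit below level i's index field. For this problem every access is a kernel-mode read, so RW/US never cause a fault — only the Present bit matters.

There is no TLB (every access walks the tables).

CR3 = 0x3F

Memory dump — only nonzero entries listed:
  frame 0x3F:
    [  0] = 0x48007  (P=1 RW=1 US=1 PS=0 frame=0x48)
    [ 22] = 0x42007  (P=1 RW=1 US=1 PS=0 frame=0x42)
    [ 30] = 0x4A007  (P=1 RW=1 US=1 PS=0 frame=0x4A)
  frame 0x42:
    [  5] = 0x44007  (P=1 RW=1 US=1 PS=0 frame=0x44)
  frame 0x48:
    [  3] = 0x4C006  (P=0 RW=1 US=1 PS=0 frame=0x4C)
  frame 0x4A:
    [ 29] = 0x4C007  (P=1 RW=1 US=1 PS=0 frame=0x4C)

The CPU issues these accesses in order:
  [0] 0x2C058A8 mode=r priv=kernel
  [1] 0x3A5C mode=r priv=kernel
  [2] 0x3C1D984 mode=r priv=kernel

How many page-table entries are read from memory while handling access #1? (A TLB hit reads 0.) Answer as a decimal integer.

Per-access translation:
#0 VA=0x2C058A8 (r,kernel):
  [0] read 0x3F idx=22: raw=0x42007 flags P=1 W=1 U=1 S=0
  [1] read 0x42 idx=5: raw=0x44007 flags P=1 W=1 U=1 S=0
  → PA=0x448A8  (2 entries read)
#1 VA=0x3A5C (r,kernel):
  [0] read 0x3F idx=0: raw=0x48007 flags P=1 W=1 U=1 S=0
  [1] read 0x48 idx=3: raw=0x4C006 flags P=0 W=1 U=1 S=0
  → PAGE_NOT_PRESENT  (2 entries read)
#2 VA=0x3C1D984 (r,kernel):
  [0] read 0x3F idx=30: raw=0x4A007 flags P=1 W=1 U=1 S=0
  [1] read 0x4A idx=29: raw=0x4C007 flags P=1 W=1 U=1 S=0
  → PA=0x4C984  (2 entries read)

Entries read for #1: 2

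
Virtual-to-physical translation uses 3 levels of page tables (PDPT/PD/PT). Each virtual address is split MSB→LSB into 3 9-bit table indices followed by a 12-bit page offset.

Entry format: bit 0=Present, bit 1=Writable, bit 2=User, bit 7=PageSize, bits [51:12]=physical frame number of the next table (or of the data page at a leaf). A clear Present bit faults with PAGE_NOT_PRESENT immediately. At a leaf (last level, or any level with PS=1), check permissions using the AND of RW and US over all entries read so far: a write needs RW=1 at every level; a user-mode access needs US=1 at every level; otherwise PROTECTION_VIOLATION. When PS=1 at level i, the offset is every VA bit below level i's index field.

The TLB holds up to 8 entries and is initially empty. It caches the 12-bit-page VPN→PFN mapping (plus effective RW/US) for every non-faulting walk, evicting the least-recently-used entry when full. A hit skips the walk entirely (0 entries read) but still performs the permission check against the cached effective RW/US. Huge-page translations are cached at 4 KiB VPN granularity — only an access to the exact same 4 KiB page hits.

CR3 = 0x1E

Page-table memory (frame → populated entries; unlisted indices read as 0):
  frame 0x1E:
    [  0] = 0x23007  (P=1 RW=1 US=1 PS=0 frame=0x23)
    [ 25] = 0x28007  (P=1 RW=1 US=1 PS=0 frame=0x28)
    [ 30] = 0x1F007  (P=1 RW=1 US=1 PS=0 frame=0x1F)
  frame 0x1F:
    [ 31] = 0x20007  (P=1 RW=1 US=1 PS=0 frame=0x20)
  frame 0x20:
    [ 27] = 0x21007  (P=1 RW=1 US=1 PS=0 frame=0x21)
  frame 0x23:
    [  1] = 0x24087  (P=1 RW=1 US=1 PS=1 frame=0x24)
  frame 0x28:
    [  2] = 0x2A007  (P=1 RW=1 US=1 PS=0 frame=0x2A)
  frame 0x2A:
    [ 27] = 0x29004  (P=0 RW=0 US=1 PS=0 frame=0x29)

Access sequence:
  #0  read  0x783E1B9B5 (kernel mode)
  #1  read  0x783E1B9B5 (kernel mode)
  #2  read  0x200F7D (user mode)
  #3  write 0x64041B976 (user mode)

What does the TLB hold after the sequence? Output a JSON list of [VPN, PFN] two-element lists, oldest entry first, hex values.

Trace:
#0 VA=0x783E1B9B5 (r,kernel):
  L0: frame=0x1E idx=30 entry=0x1F007 [P=1 RW=1 US=1 PS=0]
  L1: frame=0x1F idx=31 entry=0x20007 [P=1 RW=1 US=1 PS=0]
  L2: frame=0x20 idx=27 entry=0x21007 [P=1 RW=1 US=1 PS=0]
  ✓ 0x219B5  — 3 lookups
#1 VA=0x783E1B9B5 (r,kernel):
  TLB hit vpn=0x783E1B → PA=0x219B5
#2 VA=0x200F7D (r,user):
  L0: frame=0x1E idx=0 entry=0x23007 [P=1 RW=1 US=1 PS=0]
  L1: frame=0x23 idx=1 entry=0x24087 [P=1 RW=1 US=1 PS=1]
  ✓ 0x24F7D (huge @L1)  — 2 lookups
#3 VA=0x64041B976 (w,user):
  L0: frame=0x1E idx=25 entry=0x28007 [P=1 RW=1 US=1 PS=0]
  L1: frame=0x28 idx=2 entry=0x2A007 [P=1 RW=1 US=1 PS=0]
  L2: frame=0x2A idx=27 entry=0x29004 [P=0 RW=0 US=1 PS=0]
  ✗ PAGE_NOT_PRESENT  [3 reads]

TLB: [["0x783E1B", "0x21"], ["0x200", "0x24"]]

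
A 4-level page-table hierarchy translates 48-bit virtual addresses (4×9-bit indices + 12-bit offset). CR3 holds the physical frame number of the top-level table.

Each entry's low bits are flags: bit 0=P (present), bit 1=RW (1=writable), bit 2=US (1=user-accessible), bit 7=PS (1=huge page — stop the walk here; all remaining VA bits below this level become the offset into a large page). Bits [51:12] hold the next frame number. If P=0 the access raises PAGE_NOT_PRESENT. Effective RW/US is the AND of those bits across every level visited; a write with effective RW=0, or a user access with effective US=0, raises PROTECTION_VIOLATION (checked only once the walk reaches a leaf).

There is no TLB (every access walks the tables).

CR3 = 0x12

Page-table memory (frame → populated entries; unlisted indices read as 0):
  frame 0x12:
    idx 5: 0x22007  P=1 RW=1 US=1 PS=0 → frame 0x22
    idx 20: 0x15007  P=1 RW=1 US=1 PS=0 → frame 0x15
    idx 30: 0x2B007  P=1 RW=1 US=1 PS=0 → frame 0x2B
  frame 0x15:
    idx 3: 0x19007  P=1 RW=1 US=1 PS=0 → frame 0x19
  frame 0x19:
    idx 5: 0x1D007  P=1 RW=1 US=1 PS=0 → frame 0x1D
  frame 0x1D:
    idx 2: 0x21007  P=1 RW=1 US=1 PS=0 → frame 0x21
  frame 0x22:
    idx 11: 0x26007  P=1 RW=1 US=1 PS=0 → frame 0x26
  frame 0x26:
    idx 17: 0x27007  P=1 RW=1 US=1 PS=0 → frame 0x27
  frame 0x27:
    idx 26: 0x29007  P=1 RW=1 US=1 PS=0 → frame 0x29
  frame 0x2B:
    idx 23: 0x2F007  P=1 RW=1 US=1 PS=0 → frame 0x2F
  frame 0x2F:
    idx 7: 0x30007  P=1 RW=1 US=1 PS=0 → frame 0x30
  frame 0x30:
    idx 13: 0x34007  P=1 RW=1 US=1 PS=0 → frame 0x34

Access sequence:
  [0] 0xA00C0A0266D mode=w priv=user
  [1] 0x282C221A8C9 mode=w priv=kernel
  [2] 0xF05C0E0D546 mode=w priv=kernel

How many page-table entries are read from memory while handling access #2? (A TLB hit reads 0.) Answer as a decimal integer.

Walk each access:
#0 VA=0xA00C0A0266D (w,user):
  L0 @0x12[20] → 0x15007  P=1,RW=1,US=1,PS=0
  L1 @0x15[3] → 0x19007  P=1,RW=1,US=1,PS=0
  L2 @0x19[5] → 0x1D007  P=1,RW=1,US=1,PS=0
  L3 @0x1D[2] → 0x21007  P=1,RW=1,US=1,PS=0
  ⇒ phys 0x2166D  [4 reads]
#1 VA=0x282C221A8C9 (w,kernel):
  L0 @0x12[5] → 0x22007  P=1,RW=1,US=1,PS=0
  L1 @0x22[11] → 0x26007  P=1,RW=1,US=1,PS=0
  L2 @0x26[17] → 0x27007  P=1,RW=1,US=1,PS=0
  L3 @0x27[26] → 0x29007  P=1,RW=1,US=1,PS=0
  ⇒ phys 0x298C9  [4 reads]
#2 VA=0xF05C0E0D546 (w,kernel):
  L0 @0x12[30] → 0x2B007  P=1,RW=1,US=1,PS=0
  L1 @0x2B[23] → 0x2F007  P=1,RW=1,US=1,PS=0
  L2 @0x2F[7] → 0x30007  P=1,RW=1,US=1,PS=0
  L3 @0x30[13] → 0x34007  P=1,RW=1,US=1,PS=0
  ⇒ phys 0x34546  [4 reads]

Entries read for #2: 4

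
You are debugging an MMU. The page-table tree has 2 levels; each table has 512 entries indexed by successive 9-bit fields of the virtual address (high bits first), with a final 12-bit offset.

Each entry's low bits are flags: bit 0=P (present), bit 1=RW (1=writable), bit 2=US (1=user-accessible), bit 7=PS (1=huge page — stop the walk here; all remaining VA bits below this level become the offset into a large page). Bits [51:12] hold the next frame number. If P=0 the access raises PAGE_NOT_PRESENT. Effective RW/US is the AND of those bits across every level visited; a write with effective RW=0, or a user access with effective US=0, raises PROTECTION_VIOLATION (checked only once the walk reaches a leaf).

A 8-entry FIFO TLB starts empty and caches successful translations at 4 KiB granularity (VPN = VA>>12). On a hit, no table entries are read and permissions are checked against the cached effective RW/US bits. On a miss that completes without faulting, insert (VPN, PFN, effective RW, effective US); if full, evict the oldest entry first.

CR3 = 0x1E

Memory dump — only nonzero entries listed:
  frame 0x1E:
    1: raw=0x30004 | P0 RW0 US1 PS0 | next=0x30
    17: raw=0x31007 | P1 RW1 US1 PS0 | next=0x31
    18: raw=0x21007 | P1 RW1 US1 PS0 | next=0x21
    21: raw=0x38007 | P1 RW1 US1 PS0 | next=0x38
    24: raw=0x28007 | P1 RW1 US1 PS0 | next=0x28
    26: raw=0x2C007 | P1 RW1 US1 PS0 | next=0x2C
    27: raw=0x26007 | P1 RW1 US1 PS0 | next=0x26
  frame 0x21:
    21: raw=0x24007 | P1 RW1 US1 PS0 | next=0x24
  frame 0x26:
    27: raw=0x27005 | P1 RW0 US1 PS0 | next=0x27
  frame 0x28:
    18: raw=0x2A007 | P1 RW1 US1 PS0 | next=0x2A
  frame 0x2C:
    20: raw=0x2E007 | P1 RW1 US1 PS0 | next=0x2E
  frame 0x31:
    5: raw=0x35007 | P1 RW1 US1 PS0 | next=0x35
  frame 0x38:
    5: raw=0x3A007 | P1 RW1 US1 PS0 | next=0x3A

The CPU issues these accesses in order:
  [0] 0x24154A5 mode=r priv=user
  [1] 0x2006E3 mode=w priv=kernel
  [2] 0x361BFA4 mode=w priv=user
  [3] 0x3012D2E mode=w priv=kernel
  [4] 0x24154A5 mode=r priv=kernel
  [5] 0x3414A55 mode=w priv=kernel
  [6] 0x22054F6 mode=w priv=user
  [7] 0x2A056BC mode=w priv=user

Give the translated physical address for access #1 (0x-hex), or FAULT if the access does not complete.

Trace:
#0 VA=0x24154A5 (r,user):
  L0 @0x1E[18] → 0x21007  P=1,RW=1,US=1,PS=0
  L1 @0x21[21] → 0x24007  P=1,RW=1,US=1,PS=0
  → PA=0x244A5  (2 entries read)
#1 VA=0x2006E3 (w,kernel):
  L0 @0x1E[1] → 0x30004  P=0,RW=0,US=1,PS=0
  → PAGE_NOT_PRESENT  (1 entries read)
#2 VA=0x361BFA4 (w,user):
  L0 @0x1E[27] → 0x26007  P=1,RW=1,US=1,PS=0
  L1 @0x26[27] → 0x27005  P=1,RW=0,US=1,PS=0
  → PROTECTION_VIOLATION  (2 entries read)
#3 VA=0x3012D2E (w,kernel):
  L0 @0x1E[24] → 0x28007  P=1,RW=1,US=1,PS=0
  L1 @0x28[18] → 0x2A007  P=1,RW=1,US=1,PS=0
  → PA=0x2AD2E  (2 entries read)
#4 VA=0x24154A5 (r,kernel):
  TLB hit vpn=0x2415 → PA=0x244A5
#5 VA=0x3414A55 (w,kernel):
  L0 @0x1E[26] → 0x2C007  P=1,RW=1,US=1,PS=0
  L1 @0x2C[20] → 0x2E007  P=1,RW=1,US=1,PS=0
  → PA=0x2EA55  (2 entries read)
#6 VA=0x22054F6 (w,user):
  L0 @0x1E[17] → 0x31007  P=1,RW=1,US=1,PS=0
  L1 @0x31[5] → 0x35007  P=1,RW=1,US=1,PS=0
  → PA=0x354F6  (2 entries read)
#7 VA=0x2A056BC (w,user):
  L0 @0x1E[21] → 0x38007  P=1,RW=1,US=1,PS=0
  L1 @0x38[5] → 0x3A007  P=1,RW=1,US=1,PS=0
  → PA=0x3A6BC  (2 entries read)

Access #1 PA: FAULT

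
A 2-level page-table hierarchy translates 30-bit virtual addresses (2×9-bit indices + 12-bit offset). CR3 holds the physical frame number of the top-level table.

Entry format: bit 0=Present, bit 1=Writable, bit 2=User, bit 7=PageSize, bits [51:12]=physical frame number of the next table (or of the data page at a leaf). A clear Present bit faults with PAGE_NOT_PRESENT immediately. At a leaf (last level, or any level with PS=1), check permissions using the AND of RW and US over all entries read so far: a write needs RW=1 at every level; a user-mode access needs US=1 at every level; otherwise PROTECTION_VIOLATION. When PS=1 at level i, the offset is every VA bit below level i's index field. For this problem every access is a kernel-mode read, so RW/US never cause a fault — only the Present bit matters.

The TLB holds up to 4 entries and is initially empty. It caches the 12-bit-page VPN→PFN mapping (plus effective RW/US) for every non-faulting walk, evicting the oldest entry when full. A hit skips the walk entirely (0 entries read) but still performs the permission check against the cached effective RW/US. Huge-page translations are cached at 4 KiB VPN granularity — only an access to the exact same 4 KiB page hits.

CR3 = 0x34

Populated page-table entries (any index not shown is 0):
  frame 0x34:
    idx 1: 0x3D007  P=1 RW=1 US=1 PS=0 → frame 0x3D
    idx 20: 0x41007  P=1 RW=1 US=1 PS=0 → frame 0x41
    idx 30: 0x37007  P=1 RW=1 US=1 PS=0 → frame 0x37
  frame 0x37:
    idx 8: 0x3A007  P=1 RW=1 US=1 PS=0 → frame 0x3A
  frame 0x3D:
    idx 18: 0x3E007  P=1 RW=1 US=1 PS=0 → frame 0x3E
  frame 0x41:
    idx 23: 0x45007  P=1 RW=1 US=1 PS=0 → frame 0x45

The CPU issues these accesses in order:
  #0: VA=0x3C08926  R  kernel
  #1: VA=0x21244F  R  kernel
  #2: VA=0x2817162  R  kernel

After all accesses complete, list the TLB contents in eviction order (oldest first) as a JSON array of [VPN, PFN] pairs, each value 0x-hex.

Trace:
#0 VA=0x3C08926 (r,kernel):
  lvl0: tbl 0x34, slot 30 ⇒ 0x37007 (P1/RW1/US1/PS0)
  lvl1: tbl 0x37, slot 8 ⇒ 0x3A007 (P1/RW1/US1/PS0)
  → PA=0x3A926  (2 entries read)
#1 VA=0x21244F (r,kernel):
  lvl0: tbl 0x34, slot 1 ⇒ 0x3D007 (P1/RW1/US1/PS0)
  lvl1: tbl 0x3D, slot 18 ⇒ 0x3E007 (P1/RW1/US1/PS0)
  → PA=0x3E44F  (2 entries read)
#2 VA=0x2817162 (r,kernel):
  lvl0: tbl 0x34, slot 20 ⇒ 0x41007 (P1/RW1/US1/PS0)
  lvl1: tbl 0x41, slot 23 ⇒ 0x45007 (P1/RW1/US1/PS0)
  → PA=0x45162  (2 entries read)

TLB: [["0x3C08", "0x3A"], ["0x212", "0x3E"], ["0x2817", "0x45"]]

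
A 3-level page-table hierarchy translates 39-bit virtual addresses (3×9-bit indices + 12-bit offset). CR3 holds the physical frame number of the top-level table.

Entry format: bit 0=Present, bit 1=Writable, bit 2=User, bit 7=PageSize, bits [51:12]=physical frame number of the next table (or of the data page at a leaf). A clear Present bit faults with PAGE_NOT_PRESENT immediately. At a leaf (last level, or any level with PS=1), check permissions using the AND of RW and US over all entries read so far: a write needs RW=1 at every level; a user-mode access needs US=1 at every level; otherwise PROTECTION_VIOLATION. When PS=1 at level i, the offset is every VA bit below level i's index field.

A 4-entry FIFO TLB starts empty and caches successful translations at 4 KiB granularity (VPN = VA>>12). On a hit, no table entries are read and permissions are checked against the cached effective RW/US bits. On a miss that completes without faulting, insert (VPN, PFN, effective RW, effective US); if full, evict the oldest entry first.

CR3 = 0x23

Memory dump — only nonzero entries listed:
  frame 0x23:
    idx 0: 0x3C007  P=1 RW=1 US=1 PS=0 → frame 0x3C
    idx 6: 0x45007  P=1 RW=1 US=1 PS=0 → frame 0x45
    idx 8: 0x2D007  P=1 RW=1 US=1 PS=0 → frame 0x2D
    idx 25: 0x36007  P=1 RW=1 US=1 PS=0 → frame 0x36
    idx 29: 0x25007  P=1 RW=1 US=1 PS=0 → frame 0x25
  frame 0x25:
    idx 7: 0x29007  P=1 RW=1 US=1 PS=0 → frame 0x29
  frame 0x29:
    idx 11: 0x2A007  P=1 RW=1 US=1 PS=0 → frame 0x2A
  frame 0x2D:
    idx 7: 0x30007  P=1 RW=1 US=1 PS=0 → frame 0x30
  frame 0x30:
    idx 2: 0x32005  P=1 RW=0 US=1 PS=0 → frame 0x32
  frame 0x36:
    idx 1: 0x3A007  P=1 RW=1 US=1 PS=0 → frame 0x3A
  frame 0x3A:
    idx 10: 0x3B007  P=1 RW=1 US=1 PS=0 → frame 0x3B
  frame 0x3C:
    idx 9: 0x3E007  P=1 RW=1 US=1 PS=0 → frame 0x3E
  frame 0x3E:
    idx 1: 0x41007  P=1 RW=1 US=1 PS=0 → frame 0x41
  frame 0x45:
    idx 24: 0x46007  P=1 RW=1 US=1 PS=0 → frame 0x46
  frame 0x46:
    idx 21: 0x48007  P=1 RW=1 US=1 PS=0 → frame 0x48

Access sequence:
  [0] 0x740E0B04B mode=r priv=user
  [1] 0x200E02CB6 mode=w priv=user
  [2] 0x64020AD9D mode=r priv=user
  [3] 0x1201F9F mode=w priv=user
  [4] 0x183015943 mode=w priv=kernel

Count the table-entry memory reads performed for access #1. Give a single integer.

Walk each access:
#0 VA=0x740E0B04B (r,user):
  [0] read 0x23 idx=29: raw=0x25007 flags P=1 W=1 U=1 S=0
  [1] read 0x25 idx=7: raw=0x29007 flags P=1 W=1 U=1 S=0
  [2] read 0x29 idx=11: raw=0x2A007 flags P=1 W=1 U=1 S=0
  → PA=0x2A04B  (3 entries read)
#1 VA=0x200E02CB6 (w,user):
  [0] read 0x23 idx=8: raw=0x2D007 flags P=1 W=1 U=1 S=0
  [1] read 0x2D idx=7: raw=0x30007 flags P=1 W=1 U=1 S=0
  [2] read 0x30 idx=2: raw=0x32005 flags P=1 W=0 U=1 S=0
  ⇒ fault: PROTECTION_VIOLATION  — 3 lookups
#2 VA=0x64020AD9D (r,user):
  [0] read 0x23 idx=25: raw=0x36007 flags P=1 W=1 U=1 S=0
  [1] read 0x36 idx=1: raw=0x3A007 flags P=1 W=1 U=1 S=0
  [2] read 0x3A idx=10: raw=0x3B007 flags P=1 W=1 U=1 S=0
  → PA=0x3BD9D  (3 entries read)
#3 VA=0x1201F9F (w,user):
  [0] read 0x23 idx=0: raw=0x3C007 flags P=1 W=1 U=1 S=0
  [1] read 0x3C idx=9: raw=0x3E007 flags P=1 W=1 U=1 S=0
  [2] read 0x3E idx=1: raw=0x41007 flags P=1 W=1 U=1 S=0
  → PA=0x41F9F  (3 entries read)
#4 VA=0x183015943 (w,kernel):
  [0] read 0x23 idx=6: raw=0x45007 flags P=1 W=1 U=1 S=0
  [1] read 0x45 idx=24: raw=0x46007 flags P=1 W=1 U=1 S=0
  [2] read 0x46 idx=21: raw=0x48007 flags P=1 W=1 U=1 S=0
  → PA=0x48943  (3 entries read)

Entries read for #1: 3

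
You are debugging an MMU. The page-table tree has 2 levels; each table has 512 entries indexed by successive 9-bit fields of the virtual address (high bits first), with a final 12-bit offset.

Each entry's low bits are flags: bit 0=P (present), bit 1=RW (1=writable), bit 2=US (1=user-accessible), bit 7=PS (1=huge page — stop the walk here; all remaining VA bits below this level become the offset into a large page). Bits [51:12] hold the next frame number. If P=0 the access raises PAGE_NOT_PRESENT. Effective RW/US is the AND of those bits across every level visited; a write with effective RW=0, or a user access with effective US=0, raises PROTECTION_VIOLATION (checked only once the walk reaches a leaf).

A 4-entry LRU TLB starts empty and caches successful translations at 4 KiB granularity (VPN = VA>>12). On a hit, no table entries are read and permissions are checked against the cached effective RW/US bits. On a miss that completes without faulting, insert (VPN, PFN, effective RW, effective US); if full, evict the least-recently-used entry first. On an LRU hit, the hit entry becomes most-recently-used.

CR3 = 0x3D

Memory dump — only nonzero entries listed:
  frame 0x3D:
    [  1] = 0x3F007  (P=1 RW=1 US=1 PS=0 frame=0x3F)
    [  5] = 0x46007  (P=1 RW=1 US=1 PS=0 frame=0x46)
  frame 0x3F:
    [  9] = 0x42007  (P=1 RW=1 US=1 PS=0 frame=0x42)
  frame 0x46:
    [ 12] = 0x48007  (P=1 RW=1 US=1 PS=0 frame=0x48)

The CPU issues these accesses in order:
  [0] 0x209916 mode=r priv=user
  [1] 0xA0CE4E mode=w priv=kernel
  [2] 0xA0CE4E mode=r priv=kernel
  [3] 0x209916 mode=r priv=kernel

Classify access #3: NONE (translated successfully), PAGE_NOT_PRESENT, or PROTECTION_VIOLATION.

Walk each access:
#0 VA=0x209916 (r,user):
  lvl0: tbl 0x3D, slot 1 ⇒ 0x3F007 (P1/RW1/US1/PS0)
  lvl1: tbl 0x3F, slot 9 ⇒ 0x42007 (P1/RW1/US1/PS0)
  ✓ 0x42916  — 2 lookups
#1 VA=0xA0CE4E (w,kernel):
  lvl0: tbl 0x3D, slot 5 ⇒ 0x46007 (P1/RW1/US1/PS0)
  lvl1: tbl 0x46, slot 12 ⇒ 0x48007 (P1/RW1/US1/PS0)
  ✓ 0x48E4E  — 2 lookups
#2 VA=0xA0CE4E (r,kernel):
  TLB hit vpn=0xA0C → PA=0x48E4E
#3 VA=0x209916 (r,kernel):
  TLB hit vpn=0x209 → PA=0x42916

Access #3 fault: NONE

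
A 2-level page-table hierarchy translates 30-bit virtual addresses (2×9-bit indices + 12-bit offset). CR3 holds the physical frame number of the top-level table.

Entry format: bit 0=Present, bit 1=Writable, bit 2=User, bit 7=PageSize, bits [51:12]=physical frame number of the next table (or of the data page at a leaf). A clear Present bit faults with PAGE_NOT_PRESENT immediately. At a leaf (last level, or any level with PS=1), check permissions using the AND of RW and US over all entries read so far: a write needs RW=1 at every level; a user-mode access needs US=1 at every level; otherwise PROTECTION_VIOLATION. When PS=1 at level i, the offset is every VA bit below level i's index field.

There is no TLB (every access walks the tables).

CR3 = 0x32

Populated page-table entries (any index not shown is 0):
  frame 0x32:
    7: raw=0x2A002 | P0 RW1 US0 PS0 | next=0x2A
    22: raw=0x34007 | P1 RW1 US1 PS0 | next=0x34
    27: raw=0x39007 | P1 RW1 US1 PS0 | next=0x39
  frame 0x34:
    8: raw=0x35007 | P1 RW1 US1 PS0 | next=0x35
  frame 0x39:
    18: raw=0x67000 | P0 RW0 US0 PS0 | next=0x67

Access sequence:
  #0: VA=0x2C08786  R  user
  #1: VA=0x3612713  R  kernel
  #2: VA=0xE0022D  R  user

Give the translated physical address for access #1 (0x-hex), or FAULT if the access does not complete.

Trace:
#0 VA=0x2C08786 (r,user):
  L0 @0x32[22] → 0x34007  P=1,RW=1,US=1,PS=0
  L1 @0x34[8] → 0x35007  P=1,RW=1,US=1,PS=0
  → PA=0x35786  (2 entries read)
#1 VA=0x3612713 (r,kernel):
  L0 @0x32[27] → 0x39007  P=1,RW=1,US=1,PS=0
  L1 @0x39[18] → 0x67000  P=0,RW=0,US=0,PS=0
  → PAGE_NOT_PRESENT  (2 entries read)
#2 VA=0xE0022D (r,user):
  L0 @0x32[7] → 0x2A002  P=0,RW=1,US=0,PS=0
  → PAGE_NOT_PRESENT  (1 entries read)

Access #1 PA: FAULT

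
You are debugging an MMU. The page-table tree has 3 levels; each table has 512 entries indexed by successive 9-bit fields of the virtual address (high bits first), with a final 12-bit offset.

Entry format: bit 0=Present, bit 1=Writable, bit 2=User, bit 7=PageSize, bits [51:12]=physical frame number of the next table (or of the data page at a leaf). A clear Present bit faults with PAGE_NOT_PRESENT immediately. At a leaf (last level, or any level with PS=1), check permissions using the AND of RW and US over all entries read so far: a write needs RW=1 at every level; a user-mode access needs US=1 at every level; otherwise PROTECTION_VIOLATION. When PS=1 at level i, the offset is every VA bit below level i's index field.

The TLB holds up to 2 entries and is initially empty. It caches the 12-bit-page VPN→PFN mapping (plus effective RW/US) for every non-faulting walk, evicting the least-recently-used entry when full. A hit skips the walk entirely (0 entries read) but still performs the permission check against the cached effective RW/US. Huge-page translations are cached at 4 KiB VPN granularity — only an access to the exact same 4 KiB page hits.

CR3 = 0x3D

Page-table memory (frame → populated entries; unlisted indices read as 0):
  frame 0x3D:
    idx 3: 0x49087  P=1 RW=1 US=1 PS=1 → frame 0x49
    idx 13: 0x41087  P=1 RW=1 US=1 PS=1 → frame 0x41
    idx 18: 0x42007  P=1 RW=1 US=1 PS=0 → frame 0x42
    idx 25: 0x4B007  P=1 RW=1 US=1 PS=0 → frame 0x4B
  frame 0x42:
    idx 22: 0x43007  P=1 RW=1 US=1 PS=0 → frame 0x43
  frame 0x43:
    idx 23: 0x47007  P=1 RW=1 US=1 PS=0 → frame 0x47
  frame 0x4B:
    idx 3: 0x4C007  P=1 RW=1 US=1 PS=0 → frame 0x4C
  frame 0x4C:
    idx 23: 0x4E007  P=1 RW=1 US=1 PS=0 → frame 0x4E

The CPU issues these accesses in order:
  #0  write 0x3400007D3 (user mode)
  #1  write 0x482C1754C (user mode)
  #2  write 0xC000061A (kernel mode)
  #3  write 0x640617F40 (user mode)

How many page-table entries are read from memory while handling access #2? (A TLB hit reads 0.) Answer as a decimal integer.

Trace:
#0 VA=0x3400007D3 (w,user):
  lvl0: tbl 0x3D, slot 13 ⇒ 0x41087 (P1/RW1/US1/PS1)
  ✓ 0x417D3 (huge @L0)  — 1 lookups
#1 VA=0x482C1754C (w,user):
  lvl0: tbl 0x3D, slot 18 ⇒ 0x42007 (P1/RW1/US1/PS0)
  lvl1: tbl 0x42, slot 22 ⇒ 0x43007 (P1/RW1/US1/PS0)
  lvl2: tbl 0x43, slot 23 ⇒ 0x47007 (P1/RW1/US1/PS0)
  ✓ 0x4754C  — 3 lookups
#2 VA=0xC000061A (w,kernel):
  lvl0: tbl 0x3D, slot 3 ⇒ 0x49087 (P1/RW1/US1/PS1)
  ✓ 0x4961A (huge @L0)  — 1 lookups
#3 VA=0x640617F40 (w,user):
  lvl0: tbl 0x3D, slot 25 ⇒ 0x4B007 (P1/RW1/US1/PS0)
  lvl1: tbl 0x4B, slot 3 ⇒ 0x4C007 (P1/RW1/US1/PS0)
  lvl2: tbl 0x4C, slot 23 ⇒ 0x4E007 (P1/RW1/US1/PS0)
  ✓ 0x4EF40  — 3 lookups

Entries read for #2: 1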